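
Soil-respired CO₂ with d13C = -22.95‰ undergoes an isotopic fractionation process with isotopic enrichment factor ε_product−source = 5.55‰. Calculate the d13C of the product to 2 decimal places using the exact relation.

To first order, δ_product ≈ δ_source + ε = -17.40‰.
Exactly, δ_product = (δ_source + 1000)·(ε/1000 + 1) − 1000.
δ_product = (-22.95 + 1000) × (5.55/1000 + 1) − 1000
δ_product = -17.527‰

-17.53‰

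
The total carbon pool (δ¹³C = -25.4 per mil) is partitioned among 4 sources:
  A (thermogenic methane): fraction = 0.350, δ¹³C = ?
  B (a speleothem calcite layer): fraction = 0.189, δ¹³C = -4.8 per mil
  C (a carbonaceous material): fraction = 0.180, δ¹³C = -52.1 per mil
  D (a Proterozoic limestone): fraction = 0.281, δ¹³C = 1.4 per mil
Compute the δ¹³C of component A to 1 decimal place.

-44.3 per mil

Isotope mass balance: δ_bulk = Σ fᵢ·δᵢ.
-25.4 = 0.350×δ_A + 0.189×(-4.8) + 0.180×(-52.1) + 0.281×(1.4)
0.350·δ_A = -25.4 − (-9.892) = -15.508
δ_A = -15.508 / 0.350 = -44.31 per mil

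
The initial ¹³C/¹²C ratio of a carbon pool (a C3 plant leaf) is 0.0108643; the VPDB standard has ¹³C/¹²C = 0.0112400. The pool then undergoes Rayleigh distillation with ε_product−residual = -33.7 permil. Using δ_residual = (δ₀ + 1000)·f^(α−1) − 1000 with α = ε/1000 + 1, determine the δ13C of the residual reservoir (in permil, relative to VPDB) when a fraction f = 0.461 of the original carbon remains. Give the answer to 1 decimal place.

δ₀ = (0.0108643/0.0112400 − 1)×1000 = (0.966575 − 1)×1000 = -33.425 permil
α − 1 = ε/1000 = -0.0337
f^(α−1) = 0.461^(-0.0337) = 1.026439
δ_res = (-33.425 + 1000) × 1.026439 − 1000 = 992.130 − 1000 = -7.87 permil

-7.9 permil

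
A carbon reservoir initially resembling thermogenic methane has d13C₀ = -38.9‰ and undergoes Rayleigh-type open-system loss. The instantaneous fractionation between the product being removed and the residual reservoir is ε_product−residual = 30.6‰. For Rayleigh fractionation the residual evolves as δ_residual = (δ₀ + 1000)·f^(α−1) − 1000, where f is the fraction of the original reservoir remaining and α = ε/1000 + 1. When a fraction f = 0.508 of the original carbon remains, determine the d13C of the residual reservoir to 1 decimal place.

Rayleigh residual: δ_res = (δ₀ + 1000)·f^(α−1) − 1000
α = ε/1000 + 1 = 1.03060, so α − 1 = 0.03060
f^(α−1) = 0.508^(0.03060) = 0.979489
δ_res = (-38.9 + 1000) × 0.979489 − 1000 = 941.387 − 1000 = -58.61‰

-58.6‰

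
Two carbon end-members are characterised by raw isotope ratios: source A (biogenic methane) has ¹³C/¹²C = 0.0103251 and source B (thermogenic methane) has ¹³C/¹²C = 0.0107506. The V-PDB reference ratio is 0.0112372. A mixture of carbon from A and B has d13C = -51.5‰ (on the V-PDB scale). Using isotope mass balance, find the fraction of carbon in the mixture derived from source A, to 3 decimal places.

δ_A = (0.0103251/0.0112372 − 1)×1000 = (0.918832 − 1)×1000 = -81.168‰
δ_B = (0.0107506/0.0112372 − 1)×1000 = (0.956697 − 1)×1000 = -43.303‰
f_A = (δ_mix − δ_B)/(δ_A − δ_B) = (-51.5 − (-43.303))/(-81.168 − (-43.303))
f_A = -8.197 / -37.865 = 0.2165

0.216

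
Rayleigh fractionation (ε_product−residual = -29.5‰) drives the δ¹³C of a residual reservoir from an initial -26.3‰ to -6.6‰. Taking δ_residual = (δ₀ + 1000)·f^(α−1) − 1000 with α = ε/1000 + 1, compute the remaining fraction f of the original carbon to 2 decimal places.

0.51

α − 1 = ε/1000 = -0.0295
(δ_res + 1000)/(δ₀ + 1000) = (-6.6 + 1000)/(-26.3 + 1000) = 993.4/973.7 = 1.020232
f = 1.020232^(1/-0.0295) = exp(ln(1.020232)/-0.0295) = exp(0.02003/-0.0295)
f = exp(-0.6790) = 0.5071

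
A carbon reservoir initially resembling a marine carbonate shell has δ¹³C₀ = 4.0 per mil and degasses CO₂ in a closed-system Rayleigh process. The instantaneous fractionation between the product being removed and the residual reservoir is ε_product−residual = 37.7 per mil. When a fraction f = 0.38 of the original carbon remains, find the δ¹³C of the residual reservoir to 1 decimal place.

-32.0 per mil

Rayleigh residual: δ_res = (δ₀ + 1000)·f^(α−1) − 1000
α = ε/1000 + 1 = 1.03770, so α − 1 = 0.03770
f^(α−1) = 0.38^(0.03770) = 0.964179
δ_res = (4.0 + 1000) × 0.964179 − 1000 = 968.036 − 1000 = -31.96 per mil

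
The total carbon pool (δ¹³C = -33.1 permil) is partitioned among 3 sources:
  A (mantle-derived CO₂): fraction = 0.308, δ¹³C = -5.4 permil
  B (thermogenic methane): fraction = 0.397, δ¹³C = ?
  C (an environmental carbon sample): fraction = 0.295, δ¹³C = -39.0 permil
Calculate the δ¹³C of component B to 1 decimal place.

Isotope mass balance: δ_bulk = Σ fᵢ·δᵢ.
-33.1 = 0.308×(-5.4) + 0.397×δ_B + 0.295×(-39.0)
0.397·δ_B = -33.1 − (-13.168) = -19.932
δ_B = -19.932 / 0.397 = -50.21 permil

-50.2 permil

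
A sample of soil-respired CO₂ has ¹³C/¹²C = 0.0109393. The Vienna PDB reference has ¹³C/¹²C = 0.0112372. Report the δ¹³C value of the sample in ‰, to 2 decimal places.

-26.51‰

δ¹³C = (R_sample / R_standard − 1) × 1000
R_sample / R_standard = 0.0109393 / 0.0112372 = 0.973490
δ¹³C = (0.973490 − 1) × 1000 = -26.510‰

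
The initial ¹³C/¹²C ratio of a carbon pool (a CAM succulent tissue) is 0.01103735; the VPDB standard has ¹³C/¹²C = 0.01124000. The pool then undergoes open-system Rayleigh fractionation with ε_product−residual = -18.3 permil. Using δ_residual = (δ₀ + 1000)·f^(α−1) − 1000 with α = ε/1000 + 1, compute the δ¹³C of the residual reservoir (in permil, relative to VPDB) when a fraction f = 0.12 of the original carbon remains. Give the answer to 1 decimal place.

δ₀ = (0.01103735/0.01124000 − 1)×1000 = (0.981971 − 1)×1000 = -18.029 permil
α − 1 = ε/1000 = -0.0183
f^(α−1) = 0.12^(-0.0183) = 1.039563
δ_res = (-18.029 + 1000) × 1.039563 − 1000 = 1020.821 − 1000 = 20.82 permil

20.8 permil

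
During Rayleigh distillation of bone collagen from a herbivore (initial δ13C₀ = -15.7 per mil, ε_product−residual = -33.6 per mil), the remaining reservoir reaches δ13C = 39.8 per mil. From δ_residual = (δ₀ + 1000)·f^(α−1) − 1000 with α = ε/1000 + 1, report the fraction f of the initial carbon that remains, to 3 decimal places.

α − 1 = ε/1000 = -0.0336
(δ_res + 1000)/(δ₀ + 1000) = (39.8 + 1000)/(-15.7 + 1000) = 1039.8/984.3 = 1.056385
f = 1.056385^(1/-0.0336) = exp(ln(1.056385)/-0.0336) = exp(0.05485/-0.0336)
f = exp(-1.6325) = 0.1954

0.195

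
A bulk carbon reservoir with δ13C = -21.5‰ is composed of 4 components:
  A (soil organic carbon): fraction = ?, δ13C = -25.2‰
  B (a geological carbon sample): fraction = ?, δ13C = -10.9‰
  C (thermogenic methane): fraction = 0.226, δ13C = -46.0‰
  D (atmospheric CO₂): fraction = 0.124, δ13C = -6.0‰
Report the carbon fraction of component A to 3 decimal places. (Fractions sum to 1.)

0.229

Let f_A and f_B be the unknown fractions; fractions sum to 1 so f_A + f_B = 0.650.
Mass balance: Σ fᵢ·δᵢ = δ_bulk ⇒ f_A·(-25.2) + f_B·(-10.9) = -21.5 − (-11.140) = -10.360
Substitute f_B = 0.650 − f_A:
f_A·(-25.2 − -10.9) = -10.360 − 0.650×(-10.9) = -3.275
f_A = -3.275 / -14.3 = 0.2290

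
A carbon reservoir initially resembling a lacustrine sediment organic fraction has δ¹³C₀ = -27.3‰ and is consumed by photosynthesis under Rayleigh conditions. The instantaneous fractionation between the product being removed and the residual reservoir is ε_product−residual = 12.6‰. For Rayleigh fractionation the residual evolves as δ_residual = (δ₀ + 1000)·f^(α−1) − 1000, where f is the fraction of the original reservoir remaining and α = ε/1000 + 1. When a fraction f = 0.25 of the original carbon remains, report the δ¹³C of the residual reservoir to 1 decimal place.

Rayleigh residual: δ_res = (δ₀ + 1000)·f^(α−1) − 1000
α = ε/1000 + 1 = 1.01260, so α − 1 = 0.01260
f^(α−1) = 0.25^(0.01260) = 0.982684
δ_res = (-27.3 + 1000) × 0.982684 − 1000 = 955.857 − 1000 = -44.14‰

-44.1‰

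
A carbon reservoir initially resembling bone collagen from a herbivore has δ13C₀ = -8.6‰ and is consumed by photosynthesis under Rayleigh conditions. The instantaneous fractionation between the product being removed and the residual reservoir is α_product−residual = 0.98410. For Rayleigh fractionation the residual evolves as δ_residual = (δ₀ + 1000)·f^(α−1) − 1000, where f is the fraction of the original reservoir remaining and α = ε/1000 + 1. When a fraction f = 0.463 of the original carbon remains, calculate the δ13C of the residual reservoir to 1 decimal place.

Rayleigh residual: δ_res = (δ₀ + 1000)·f^(α−1) − 1000
α − 1 = -0.01590
f^(α−1) = 0.463^(-0.01590) = 1.012319
δ_res = (-8.6 + 1000) × 1.012319 − 1000 = 1003.613 − 1000 = 3.61‰

3.6‰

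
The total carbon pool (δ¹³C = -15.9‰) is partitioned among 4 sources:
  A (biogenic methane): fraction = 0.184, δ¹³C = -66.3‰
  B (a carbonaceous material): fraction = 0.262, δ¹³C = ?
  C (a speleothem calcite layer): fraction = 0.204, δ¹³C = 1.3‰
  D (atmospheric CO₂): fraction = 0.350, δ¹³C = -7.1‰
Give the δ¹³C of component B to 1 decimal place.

-5.7‰

Isotope mass balance: δ_bulk = Σ fᵢ·δᵢ.
-15.9 = 0.184×(-66.3) + 0.262×δ_B + 0.204×(1.3) + 0.350×(-7.1)
0.262·δ_B = -15.9 − (-14.419) = -1.481
δ_B = -1.481 / 0.262 = -5.65‰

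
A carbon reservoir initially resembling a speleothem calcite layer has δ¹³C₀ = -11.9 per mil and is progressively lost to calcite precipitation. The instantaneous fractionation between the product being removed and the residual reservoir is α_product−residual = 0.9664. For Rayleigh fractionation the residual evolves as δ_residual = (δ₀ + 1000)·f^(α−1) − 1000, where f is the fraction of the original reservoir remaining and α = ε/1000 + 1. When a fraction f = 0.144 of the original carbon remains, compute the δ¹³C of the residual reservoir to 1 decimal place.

Rayleigh residual: δ_res = (δ₀ + 1000)·f^(α−1) − 1000
α − 1 = -0.03360
f^(α−1) = 0.144^(-0.03360) = 1.067282
δ_res = (-11.9 + 1000) × 1.067282 − 1000 = 1054.581 − 1000 = 54.58 per mil

54.6 per mil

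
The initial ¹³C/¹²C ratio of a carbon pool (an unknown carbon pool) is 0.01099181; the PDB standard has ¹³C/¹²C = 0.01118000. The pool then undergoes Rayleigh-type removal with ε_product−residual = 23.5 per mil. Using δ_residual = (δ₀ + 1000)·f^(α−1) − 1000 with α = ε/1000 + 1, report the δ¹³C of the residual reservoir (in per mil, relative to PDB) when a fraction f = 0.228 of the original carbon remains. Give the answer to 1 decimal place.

δ₀ = (0.01099181/0.01118000 − 1)×1000 = (0.983167 − 1)×1000 = -16.833 per mil
α − 1 = ε/1000 = 0.0235
f^(α−1) = 0.228^(0.0235) = 0.965854
δ_res = (-16.833 + 1000) × 0.965854 − 1000 = 949.596 − 1000 = -50.40 per mil

-50.4 per mil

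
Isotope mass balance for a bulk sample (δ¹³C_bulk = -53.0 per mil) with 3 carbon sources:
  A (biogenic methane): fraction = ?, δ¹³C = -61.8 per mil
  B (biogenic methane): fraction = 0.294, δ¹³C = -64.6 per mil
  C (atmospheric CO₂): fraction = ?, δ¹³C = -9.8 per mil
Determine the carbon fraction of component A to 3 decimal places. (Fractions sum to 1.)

0.521

Let f_A and f_C be the unknown fractions; fractions sum to 1 so f_A + f_C = 0.706.
Mass balance: Σ fᵢ·δᵢ = δ_bulk ⇒ f_A·(-61.8) + f_C·(-9.8) = -53.0 − (-18.992) = -34.008
Substitute f_C = 0.706 − f_A:
f_A·(-61.8 − -9.8) = -34.008 − 0.706×(-9.8) = -27.089
f_A = -27.089 / -52.0 = 0.5209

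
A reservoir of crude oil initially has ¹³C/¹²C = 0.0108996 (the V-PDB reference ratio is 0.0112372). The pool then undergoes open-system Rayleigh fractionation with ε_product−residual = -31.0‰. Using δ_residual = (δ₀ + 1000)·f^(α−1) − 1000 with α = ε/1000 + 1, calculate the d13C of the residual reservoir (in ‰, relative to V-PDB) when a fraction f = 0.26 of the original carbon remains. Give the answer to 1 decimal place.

11.3‰

δ₀ = (0.0108996/0.0112372 − 1)×1000 = (0.969957 − 1)×1000 = -30.043‰
α − 1 = ε/1000 = -0.0310
f^(α−1) = 0.26^(-0.0310) = 1.042643
δ_res = (-30.043 + 1000) × 1.042643 − 1000 = 1011.319 − 1000 = 11.32‰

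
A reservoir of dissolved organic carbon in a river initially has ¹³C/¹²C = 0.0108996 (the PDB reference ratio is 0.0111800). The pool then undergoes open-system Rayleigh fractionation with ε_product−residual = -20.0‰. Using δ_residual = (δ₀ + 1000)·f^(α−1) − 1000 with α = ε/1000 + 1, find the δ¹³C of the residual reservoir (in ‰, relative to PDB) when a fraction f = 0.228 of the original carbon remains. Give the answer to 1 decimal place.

δ₀ = (0.0108996/0.0111800 − 1)×1000 = (0.974919 − 1)×1000 = -25.081‰
α − 1 = ε/1000 = -0.0200
f^(α−1) = 0.228^(-0.0200) = 1.030010
δ_res = (-25.081 + 1000) × 1.030010 − 1000 = 1004.177 − 1000 = 4.18‰

4.2‰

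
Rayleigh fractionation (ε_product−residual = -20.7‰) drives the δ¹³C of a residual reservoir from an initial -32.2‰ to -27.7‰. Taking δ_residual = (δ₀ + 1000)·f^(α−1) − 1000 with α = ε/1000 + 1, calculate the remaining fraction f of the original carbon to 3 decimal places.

α − 1 = ε/1000 = -0.0207
(δ_res + 1000)/(δ₀ + 1000) = (-27.7 + 1000)/(-32.2 + 1000) = 972.3/967.8 = 1.004650
f = 1.004650^(1/-0.0207) = exp(ln(1.004650)/-0.0207) = exp(0.00464/-0.0207)
f = exp(-0.2241) = 0.7992

0.799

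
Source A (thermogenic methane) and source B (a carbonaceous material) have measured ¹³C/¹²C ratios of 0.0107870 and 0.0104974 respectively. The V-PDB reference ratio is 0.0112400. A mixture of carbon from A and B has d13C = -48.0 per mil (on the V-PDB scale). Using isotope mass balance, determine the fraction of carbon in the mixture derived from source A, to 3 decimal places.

0.701

δ_A = (0.0107870/0.0112400 − 1)×1000 = (0.959698 − 1)×1000 = -40.302 per mil
δ_B = (0.0104974/0.0112400 − 1)×1000 = (0.933932 − 1)×1000 = -66.068 per mil
f_A = (δ_mix − δ_B)/(δ_A − δ_B) = (-48.0 − (-66.068))/(-40.302 − (-66.068))
f_A = 18.068 / 25.765 = 0.7012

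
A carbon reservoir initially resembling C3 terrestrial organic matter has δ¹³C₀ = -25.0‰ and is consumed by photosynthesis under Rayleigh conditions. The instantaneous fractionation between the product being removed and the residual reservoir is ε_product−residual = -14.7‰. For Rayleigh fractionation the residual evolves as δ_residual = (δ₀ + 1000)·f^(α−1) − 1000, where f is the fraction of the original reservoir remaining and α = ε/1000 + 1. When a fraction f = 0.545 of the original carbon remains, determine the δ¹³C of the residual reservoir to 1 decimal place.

Rayleigh residual: δ_res = (δ₀ + 1000)·f^(α−1) − 1000
α = ε/1000 + 1 = 0.98530, so α − 1 = -0.01470
f^(α−1) = 0.545^(-0.01470) = 1.008962
δ_res = (-25.0 + 1000) × 1.008962 − 1000 = 983.738 − 1000 = -16.26‰

-16.3‰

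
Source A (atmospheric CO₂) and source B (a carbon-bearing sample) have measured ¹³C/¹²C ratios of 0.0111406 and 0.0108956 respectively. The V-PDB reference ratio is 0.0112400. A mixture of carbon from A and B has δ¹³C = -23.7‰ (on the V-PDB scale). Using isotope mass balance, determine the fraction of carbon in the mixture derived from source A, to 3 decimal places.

0.318

δ_A = (0.0111406/0.0112400 − 1)×1000 = (0.991157 − 1)×1000 = -8.843‰
δ_B = (0.0108956/0.0112400 − 1)×1000 = (0.969359 − 1)×1000 = -30.641‰
f_A = (δ_mix − δ_B)/(δ_A − δ_B) = (-23.7 − (-30.641))/(-8.843 − (-30.641))
f_A = 6.941 / 21.797 = 0.3184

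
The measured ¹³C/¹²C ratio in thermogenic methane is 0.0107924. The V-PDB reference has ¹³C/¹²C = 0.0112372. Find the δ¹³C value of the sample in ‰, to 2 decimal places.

-39.58‰

δ¹³C = (R_sample / R_standard − 1) × 1000
R_sample / R_standard = 0.0107924 / 0.0112372 = 0.960417
δ¹³C = (0.960417 − 1) × 1000 = -39.583‰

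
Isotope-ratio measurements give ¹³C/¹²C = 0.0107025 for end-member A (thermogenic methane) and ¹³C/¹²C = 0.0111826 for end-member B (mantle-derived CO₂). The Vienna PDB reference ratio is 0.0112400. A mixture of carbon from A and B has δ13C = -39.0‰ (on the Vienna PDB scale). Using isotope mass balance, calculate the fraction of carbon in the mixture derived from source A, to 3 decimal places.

0.794

δ_A = (0.0107025/0.0112400 − 1)×1000 = (0.952180 − 1)×1000 = -47.820‰
δ_B = (0.0111826/0.0112400 − 1)×1000 = (0.994893 − 1)×1000 = -5.107‰
f_A = (δ_mix − δ_B)/(δ_A − δ_B) = (-39.0 − (-5.107))/(-47.820 − (-5.107))
f_A = -33.893 / -42.714 = 0.7935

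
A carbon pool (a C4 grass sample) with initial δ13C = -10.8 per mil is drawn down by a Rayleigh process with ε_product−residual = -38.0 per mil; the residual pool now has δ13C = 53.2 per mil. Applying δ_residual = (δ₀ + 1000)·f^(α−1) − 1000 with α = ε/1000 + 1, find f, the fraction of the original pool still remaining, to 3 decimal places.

0.192

α − 1 = ε/1000 = -0.0380
(δ_res + 1000)/(δ₀ + 1000) = (53.2 + 1000)/(-10.8 + 1000) = 1053.2/989.2 = 1.064699
f = 1.064699^(1/-0.0380) = exp(ln(1.064699)/-0.0380) = exp(0.06269/-0.0380)
f = exp(-1.6498) = 0.1921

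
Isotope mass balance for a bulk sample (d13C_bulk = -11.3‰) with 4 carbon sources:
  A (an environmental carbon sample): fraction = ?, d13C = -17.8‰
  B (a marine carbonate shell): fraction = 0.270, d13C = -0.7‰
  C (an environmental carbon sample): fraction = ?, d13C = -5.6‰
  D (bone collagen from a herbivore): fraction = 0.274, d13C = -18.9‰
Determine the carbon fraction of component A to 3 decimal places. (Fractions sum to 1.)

0.277

Let f_A and f_C be the unknown fractions; fractions sum to 1 so f_A + f_C = 0.456.
Mass balance: Σ fᵢ·δᵢ = δ_bulk ⇒ f_A·(-17.8) + f_C·(-5.6) = -11.3 − (-5.368) = -5.932
Substitute f_C = 0.456 − f_A:
f_A·(-17.8 − -5.6) = -5.932 − 0.456×(-5.6) = -3.379
f_A = -3.379 / -12.2 = 0.2770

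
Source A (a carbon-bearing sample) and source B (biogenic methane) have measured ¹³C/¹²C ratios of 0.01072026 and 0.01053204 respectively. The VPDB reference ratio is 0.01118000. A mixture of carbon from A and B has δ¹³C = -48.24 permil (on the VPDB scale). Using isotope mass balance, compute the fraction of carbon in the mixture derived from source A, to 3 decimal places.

δ_A = (0.01072026/0.01118000 − 1)×1000 = (0.958878 − 1)×1000 = -41.122 permil
δ_B = (0.01053204/0.01118000 − 1)×1000 = (0.942043 − 1)×1000 = -57.957 permil
f_A = (δ_mix − δ_B)/(δ_A − δ_B) = (-48.24 − (-57.957))/(-41.122 − (-57.957))
f_A = 9.717 / 16.835 = 0.5772

0.577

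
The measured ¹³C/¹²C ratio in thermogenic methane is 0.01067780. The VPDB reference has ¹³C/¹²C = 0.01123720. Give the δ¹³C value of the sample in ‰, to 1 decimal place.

δ¹³C = (R_sample / R_standard − 1) × 1000
R_sample / R_standard = 0.01067780 / 0.01123720 = 0.950219
δ¹³C = (0.950219 − 1) × 1000 = -49.78‰

-49.8‰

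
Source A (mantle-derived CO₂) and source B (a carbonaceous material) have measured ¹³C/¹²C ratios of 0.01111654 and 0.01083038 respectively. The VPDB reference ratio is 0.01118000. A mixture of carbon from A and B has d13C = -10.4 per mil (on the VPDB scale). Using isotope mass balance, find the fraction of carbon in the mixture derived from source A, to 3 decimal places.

0.815

δ_A = (0.01111654/0.01118000 − 1)×1000 = (0.994324 − 1)×1000 = -5.676 per mil
δ_B = (0.01083038/0.01118000 − 1)×1000 = (0.968728 − 1)×1000 = -31.272 per mil
f_A = (δ_mix − δ_B)/(δ_A − δ_B) = (-10.4 − (-31.272))/(-5.676 − (-31.272))
f_A = 20.872 / 25.596 = 0.8154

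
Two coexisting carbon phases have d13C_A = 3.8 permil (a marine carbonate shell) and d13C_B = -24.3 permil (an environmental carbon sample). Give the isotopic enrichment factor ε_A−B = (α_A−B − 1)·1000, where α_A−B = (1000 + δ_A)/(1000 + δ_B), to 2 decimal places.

α_A−B = (1000 + 3.8) / (1000 + -24.3) = 1003.8 / 975.7 = 1.028800
ε_A−B = (1.028800 − 1) × 1000 = 28.800 permil
(The approximation ε ≈ δ_A − δ_B would give 28.1 permil.)

28.80 permil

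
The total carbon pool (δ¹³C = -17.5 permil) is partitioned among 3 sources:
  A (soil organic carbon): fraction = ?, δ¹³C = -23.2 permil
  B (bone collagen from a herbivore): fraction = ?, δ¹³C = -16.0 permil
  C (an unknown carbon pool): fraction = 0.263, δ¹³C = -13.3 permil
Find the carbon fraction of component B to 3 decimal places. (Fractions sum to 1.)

0.430

Let f_B and f_A be the unknown fractions; fractions sum to 1 so f_B + f_A = 0.737.
Mass balance: Σ fᵢ·δᵢ = δ_bulk ⇒ f_B·(-16.0) + f_A·(-23.2) = -17.5 − (-3.498) = -14.002
Substitute f_A = 0.737 − f_B:
f_B·(-16.0 − -23.2) = -14.002 − 0.737×(-23.2) = 3.096
f_B = 3.096 / 7.2 = 0.4300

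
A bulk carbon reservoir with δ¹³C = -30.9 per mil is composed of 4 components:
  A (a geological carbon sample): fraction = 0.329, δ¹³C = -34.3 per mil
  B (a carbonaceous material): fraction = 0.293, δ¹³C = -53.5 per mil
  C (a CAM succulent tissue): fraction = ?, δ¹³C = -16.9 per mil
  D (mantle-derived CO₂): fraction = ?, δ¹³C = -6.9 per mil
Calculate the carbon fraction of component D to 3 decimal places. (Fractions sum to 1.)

Let f_D and f_C be the unknown fractions; fractions sum to 1 so f_D + f_C = 0.378.
Mass balance: Σ fᵢ·δᵢ = δ_bulk ⇒ f_D·(-6.9) + f_C·(-16.9) = -30.9 − (-26.960) = -3.940
Substitute f_C = 0.378 − f_D:
f_D·(-6.9 − -16.9) = -3.940 − 0.378×(-16.9) = 2.448
f_D = 2.448 / 10.0 = 0.2448

0.245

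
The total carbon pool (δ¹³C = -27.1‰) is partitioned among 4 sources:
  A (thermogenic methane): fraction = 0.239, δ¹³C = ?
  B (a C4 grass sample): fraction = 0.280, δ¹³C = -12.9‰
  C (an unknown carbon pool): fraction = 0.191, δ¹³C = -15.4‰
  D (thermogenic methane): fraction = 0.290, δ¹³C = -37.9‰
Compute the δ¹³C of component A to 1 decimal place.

-40.0‰

Isotope mass balance: δ_bulk = Σ fᵢ·δᵢ.
-27.1 = 0.239×δ_A + 0.280×(-12.9) + 0.191×(-15.4) + 0.290×(-37.9)
0.239·δ_A = -27.1 − (-17.544) = -9.556
δ_A = -9.556 / 0.239 = -39.98‰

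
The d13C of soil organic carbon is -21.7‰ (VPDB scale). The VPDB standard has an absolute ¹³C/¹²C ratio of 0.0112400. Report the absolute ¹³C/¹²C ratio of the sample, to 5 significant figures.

R_sample = R_standard × (d13C/1000 + 1)
R_sample = 0.0112400 × (-21.7/1000 + 1) = 0.0112400 × 0.978300
R_sample = 0.0109961

0.010996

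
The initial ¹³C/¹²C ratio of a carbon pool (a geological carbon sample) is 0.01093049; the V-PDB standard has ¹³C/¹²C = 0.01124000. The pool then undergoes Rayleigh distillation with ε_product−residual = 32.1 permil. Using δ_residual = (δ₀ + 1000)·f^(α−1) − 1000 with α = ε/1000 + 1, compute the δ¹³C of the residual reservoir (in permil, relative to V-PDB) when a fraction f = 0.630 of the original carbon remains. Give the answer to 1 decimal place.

δ₀ = (0.01093049/0.01124000 − 1)×1000 = (0.972464 − 1)×1000 = -27.536 permil
α − 1 = ε/1000 = 0.0321
f^(α−1) = 0.630^(0.0321) = 0.985278
δ_res = (-27.536 + 1000) × 0.985278 − 1000 = 958.147 − 1000 = -41.85 permil

-41.9 permil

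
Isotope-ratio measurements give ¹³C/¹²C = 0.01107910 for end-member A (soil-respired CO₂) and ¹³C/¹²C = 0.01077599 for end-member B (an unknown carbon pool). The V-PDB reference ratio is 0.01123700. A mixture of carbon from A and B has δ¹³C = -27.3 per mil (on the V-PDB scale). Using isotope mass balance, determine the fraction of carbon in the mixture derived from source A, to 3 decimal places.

0.509

δ_A = (0.01107910/0.01123700 − 1)×1000 = (0.985948 − 1)×1000 = -14.052 per mil
δ_B = (0.01077599/0.01123700 − 1)×1000 = (0.958974 − 1)×1000 = -41.026 per mil
f_A = (δ_mix − δ_B)/(δ_A − δ_B) = (-27.3 − (-41.026))/(-14.052 − (-41.026))
f_A = 13.726 / 26.974 = 0.5089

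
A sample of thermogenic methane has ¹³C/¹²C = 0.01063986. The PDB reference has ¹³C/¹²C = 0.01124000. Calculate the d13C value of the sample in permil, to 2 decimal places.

d13C = (R_sample / R_standard − 1) × 1000
R_sample / R_standard = 0.01063986 / 0.01124000 = 0.946607
d13C = (0.946607 − 1) × 1000 = -53.393 permil

-53.39 permil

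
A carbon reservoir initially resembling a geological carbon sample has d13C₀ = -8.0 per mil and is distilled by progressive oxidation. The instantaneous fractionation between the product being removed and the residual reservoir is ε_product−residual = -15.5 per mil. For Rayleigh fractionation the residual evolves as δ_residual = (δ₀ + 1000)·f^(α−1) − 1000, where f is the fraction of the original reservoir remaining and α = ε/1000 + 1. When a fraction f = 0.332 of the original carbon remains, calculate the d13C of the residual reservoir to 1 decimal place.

9.1 per mil

Rayleigh residual: δ_res = (δ₀ + 1000)·f^(α−1) − 1000
α = ε/1000 + 1 = 0.98450, so α − 1 = -0.01550
f^(α−1) = 0.332^(-0.01550) = 1.017237
δ_res = (-8.0 + 1000) × 1.017237 − 1000 = 1009.100 − 1000 = 9.10 per mil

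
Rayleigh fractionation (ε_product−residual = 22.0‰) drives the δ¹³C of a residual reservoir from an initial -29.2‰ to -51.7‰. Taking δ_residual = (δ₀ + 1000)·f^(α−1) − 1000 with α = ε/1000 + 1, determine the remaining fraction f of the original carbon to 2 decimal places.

0.34

α − 1 = ε/1000 = 0.0220
(δ_res + 1000)/(δ₀ + 1000) = (-51.7 + 1000)/(-29.2 + 1000) = 948.3/970.8 = 0.976823
f = 0.976823^(1/0.0220) = exp(ln(0.976823)/0.0220) = exp(-0.02345/0.0220)
f = exp(-1.0659) = 0.3444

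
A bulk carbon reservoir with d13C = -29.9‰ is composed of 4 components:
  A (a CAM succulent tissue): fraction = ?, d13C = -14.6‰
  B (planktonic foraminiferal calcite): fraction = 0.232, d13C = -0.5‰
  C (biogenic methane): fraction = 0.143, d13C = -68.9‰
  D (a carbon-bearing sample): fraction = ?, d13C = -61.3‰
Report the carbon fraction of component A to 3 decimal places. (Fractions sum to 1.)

0.394

Let f_A and f_D be the unknown fractions; fractions sum to 1 so f_A + f_D = 0.625.
Mass balance: Σ fᵢ·δᵢ = δ_bulk ⇒ f_A·(-14.6) + f_D·(-61.3) = -29.9 − (-9.969) = -19.931
Substitute f_D = 0.625 − f_A:
f_A·(-14.6 − -61.3) = -19.931 − 0.625×(-61.3) = 18.381
f_A = 18.381 / 46.7 = 0.3936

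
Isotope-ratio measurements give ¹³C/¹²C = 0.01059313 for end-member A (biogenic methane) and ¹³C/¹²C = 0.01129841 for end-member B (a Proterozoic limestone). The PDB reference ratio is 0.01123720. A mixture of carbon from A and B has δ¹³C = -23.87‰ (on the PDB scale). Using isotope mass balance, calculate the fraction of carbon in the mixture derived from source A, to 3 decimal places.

δ_A = (0.01059313/0.01123720 − 1)×1000 = (0.942684 − 1)×1000 = -57.316‰
δ_B = (0.01129841/0.01123720 − 1)×1000 = (1.005447 − 1)×1000 = 5.447‰
f_A = (δ_mix − δ_B)/(δ_A − δ_B) = (-23.87 − (5.447))/(-57.316 − (5.447))
f_A = -29.317 / -62.763 = 0.4671

0.467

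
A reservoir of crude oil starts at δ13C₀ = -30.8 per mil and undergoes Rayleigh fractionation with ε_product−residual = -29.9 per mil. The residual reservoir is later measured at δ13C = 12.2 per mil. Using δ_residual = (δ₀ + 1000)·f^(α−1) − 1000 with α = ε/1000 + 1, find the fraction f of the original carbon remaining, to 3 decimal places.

α − 1 = ε/1000 = -0.0299
(δ_res + 1000)/(δ₀ + 1000) = (12.2 + 1000)/(-30.8 + 1000) = 1012.2/969.2 = 1.044366
f = 1.044366^(1/-0.0299) = exp(ln(1.044366)/-0.0299) = exp(0.04341/-0.0299)
f = exp(-1.4519) = 0.2341

0.234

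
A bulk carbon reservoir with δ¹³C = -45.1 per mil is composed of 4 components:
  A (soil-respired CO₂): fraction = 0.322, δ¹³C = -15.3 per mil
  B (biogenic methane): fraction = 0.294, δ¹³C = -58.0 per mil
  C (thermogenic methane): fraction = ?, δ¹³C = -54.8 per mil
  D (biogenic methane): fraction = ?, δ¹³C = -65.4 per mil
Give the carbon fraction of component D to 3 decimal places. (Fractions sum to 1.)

0.196

Let f_D and f_C be the unknown fractions; fractions sum to 1 so f_D + f_C = 0.384.
Mass balance: Σ fᵢ·δᵢ = δ_bulk ⇒ f_D·(-65.4) + f_C·(-54.8) = -45.1 − (-21.979) = -23.121
Substitute f_C = 0.384 − f_D:
f_D·(-65.4 − -54.8) = -23.121 − 0.384×(-54.8) = -2.078
f_D = -2.078 / -10.6 = 0.1961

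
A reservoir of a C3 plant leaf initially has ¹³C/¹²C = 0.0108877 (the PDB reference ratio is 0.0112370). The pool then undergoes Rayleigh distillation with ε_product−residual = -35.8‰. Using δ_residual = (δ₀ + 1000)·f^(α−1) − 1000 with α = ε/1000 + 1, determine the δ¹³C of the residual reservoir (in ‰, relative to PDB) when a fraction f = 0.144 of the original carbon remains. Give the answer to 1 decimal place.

38.5‰

δ₀ = (0.0108877/0.0112370 − 1)×1000 = (0.968915 − 1)×1000 = -31.085‰
α − 1 = ε/1000 = -0.0358
f^(α−1) = 0.144^(-0.0358) = 1.071842
δ_res = (-31.085 + 1000) × 1.071842 − 1000 = 1038.524 − 1000 = 38.52‰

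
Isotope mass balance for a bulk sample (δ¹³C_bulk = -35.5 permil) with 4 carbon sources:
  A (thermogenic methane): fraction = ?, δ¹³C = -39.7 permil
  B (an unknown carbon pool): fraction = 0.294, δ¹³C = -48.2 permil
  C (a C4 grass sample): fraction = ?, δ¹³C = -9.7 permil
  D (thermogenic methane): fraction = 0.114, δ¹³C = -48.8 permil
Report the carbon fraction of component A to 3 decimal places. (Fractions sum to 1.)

0.334

Let f_A and f_C be the unknown fractions; fractions sum to 1 so f_A + f_C = 0.592.
Mass balance: Σ fᵢ·δᵢ = δ_bulk ⇒ f_A·(-39.7) + f_C·(-9.7) = -35.5 − (-19.734) = -15.766
Substitute f_C = 0.592 − f_A:
f_A·(-39.7 − -9.7) = -15.766 − 0.592×(-9.7) = -10.024
f_A = -10.024 / -30.0 = 0.3341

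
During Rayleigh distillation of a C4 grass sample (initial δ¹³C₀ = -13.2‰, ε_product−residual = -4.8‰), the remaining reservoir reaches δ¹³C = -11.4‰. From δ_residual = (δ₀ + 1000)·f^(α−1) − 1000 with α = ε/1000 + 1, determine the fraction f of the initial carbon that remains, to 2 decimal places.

0.68

α − 1 = ε/1000 = -0.0048
(δ_res + 1000)/(δ₀ + 1000) = (-11.4 + 1000)/(-13.2 + 1000) = 988.6/986.8 = 1.001824
f = 1.001824^(1/-0.0048) = exp(ln(1.001824)/-0.0048) = exp(0.00182/-0.0048)
f = exp(-0.3797) = 0.6841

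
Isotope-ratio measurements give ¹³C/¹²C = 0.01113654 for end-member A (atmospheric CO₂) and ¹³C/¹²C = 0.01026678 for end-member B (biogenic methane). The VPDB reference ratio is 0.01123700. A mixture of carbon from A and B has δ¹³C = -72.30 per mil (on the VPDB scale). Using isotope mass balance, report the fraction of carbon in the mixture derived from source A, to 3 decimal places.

0.181

δ_A = (0.01113654/0.01123700 − 1)×1000 = (0.991060 − 1)×1000 = -8.940 per mil
δ_B = (0.01026678/0.01123700 − 1)×1000 = (0.913658 − 1)×1000 = -86.342 per mil
f_A = (δ_mix − δ_B)/(δ_A − δ_B) = (-72.30 − (-86.342))/(-8.940 − (-86.342))
f_A = 14.042 / 77.401 = 0.1814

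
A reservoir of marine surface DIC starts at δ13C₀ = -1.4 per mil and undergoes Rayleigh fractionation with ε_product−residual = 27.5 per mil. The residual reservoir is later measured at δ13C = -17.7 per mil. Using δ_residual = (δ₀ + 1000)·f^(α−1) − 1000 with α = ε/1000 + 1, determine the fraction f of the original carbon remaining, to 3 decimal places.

0.550

α − 1 = ε/1000 = 0.0275
(δ_res + 1000)/(δ₀ + 1000) = (-17.7 + 1000)/(-1.4 + 1000) = 982.3/998.6 = 0.983677
f = 0.983677^(1/0.0275) = exp(ln(0.983677)/0.0275) = exp(-0.01646/0.0275)
f = exp(-0.5985) = 0.5497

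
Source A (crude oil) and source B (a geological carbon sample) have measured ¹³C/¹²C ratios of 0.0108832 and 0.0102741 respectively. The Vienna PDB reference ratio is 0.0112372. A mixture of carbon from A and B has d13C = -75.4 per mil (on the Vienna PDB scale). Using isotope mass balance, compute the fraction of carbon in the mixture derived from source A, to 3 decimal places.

0.190

δ_A = (0.0108832/0.0112372 − 1)×1000 = (0.968497 − 1)×1000 = -31.503 per mil
δ_B = (0.0102741/0.0112372 − 1)×1000 = (0.914294 − 1)×1000 = -85.706 per mil
f_A = (δ_mix − δ_B)/(δ_A − δ_B) = (-75.4 − (-85.706))/(-31.503 − (-85.706))
f_A = 10.306 / 54.204 = 0.1901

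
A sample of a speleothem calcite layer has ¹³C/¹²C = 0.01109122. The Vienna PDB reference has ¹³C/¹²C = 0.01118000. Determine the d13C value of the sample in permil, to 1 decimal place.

-7.9 permil

d13C = (R_sample / R_standard − 1) × 1000
R_sample / R_standard = 0.01109122 / 0.01118000 = 0.992059
d13C = (0.992059 − 1) × 1000 = -7.94 permil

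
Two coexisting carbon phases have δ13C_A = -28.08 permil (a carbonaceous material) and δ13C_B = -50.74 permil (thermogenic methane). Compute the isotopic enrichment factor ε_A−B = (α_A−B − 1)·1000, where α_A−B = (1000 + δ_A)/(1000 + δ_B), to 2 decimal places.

23.87 permil

α_A−B = (1000 + -28.08) / (1000 + -50.74) = 971.92 / 949.26 = 1.023871
ε_A−B = (1.023871 − 1) × 1000 = 23.871 permil
(The approximation ε ≈ δ_A − δ_B would give 22.66 permil.)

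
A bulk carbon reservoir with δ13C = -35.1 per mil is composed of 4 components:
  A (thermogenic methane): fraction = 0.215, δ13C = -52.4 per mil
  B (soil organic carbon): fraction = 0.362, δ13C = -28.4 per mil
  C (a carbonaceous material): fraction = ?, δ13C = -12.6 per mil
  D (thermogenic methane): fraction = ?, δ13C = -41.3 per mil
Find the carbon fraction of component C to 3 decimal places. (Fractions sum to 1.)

0.136

Let f_C and f_D be the unknown fractions; fractions sum to 1 so f_C + f_D = 0.423.
Mass balance: Σ fᵢ·δᵢ = δ_bulk ⇒ f_C·(-12.6) + f_D·(-41.3) = -35.1 − (-21.547) = -13.553
Substitute f_D = 0.423 − f_C:
f_C·(-12.6 − -41.3) = -13.553 − 0.423×(-41.3) = 3.917
f_C = 3.917 / 28.7 = 0.1365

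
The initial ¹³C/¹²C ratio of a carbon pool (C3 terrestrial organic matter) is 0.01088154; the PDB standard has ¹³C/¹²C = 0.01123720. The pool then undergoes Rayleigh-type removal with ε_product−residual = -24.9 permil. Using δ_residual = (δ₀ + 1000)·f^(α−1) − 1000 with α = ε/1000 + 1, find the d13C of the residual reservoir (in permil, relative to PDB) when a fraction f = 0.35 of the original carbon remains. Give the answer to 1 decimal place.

δ₀ = (0.01088154/0.01123720 − 1)×1000 = (0.968350 − 1)×1000 = -31.650 permil
α − 1 = ε/1000 = -0.0249
f^(α−1) = 0.35^(-0.0249) = 1.026485
δ_res = (-31.650 + 1000) × 1.026485 − 1000 = 993.997 − 1000 = -6.00 permil

-6.0 permil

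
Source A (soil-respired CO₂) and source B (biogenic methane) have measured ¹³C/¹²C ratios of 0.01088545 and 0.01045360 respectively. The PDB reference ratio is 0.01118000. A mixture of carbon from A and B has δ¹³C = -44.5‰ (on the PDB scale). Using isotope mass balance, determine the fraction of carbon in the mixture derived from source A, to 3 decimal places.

δ_A = (0.01088545/0.01118000 − 1)×1000 = (0.973654 − 1)×1000 = -26.346‰
δ_B = (0.01045360/0.01118000 − 1)×1000 = (0.935027 − 1)×1000 = -64.973‰
f_A = (δ_mix − δ_B)/(δ_A − δ_B) = (-44.5 − (-64.973))/(-26.346 − (-64.973))
f_A = 20.473 / 38.627 = 0.5300

0.530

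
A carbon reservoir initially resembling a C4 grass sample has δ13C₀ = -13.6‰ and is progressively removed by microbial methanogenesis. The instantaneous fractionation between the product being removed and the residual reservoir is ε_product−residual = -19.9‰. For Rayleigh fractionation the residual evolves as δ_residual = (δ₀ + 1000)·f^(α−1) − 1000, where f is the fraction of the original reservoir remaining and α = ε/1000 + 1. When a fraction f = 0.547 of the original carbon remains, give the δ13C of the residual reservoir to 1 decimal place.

-1.7‰

Rayleigh residual: δ_res = (δ₀ + 1000)·f^(α−1) − 1000
α = ε/1000 + 1 = 0.98010, so α − 1 = -0.01990
f^(α−1) = 0.547^(-0.01990) = 1.012078
δ_res = (-13.6 + 1000) × 1.012078 − 1000 = 998.314 − 1000 = -1.69‰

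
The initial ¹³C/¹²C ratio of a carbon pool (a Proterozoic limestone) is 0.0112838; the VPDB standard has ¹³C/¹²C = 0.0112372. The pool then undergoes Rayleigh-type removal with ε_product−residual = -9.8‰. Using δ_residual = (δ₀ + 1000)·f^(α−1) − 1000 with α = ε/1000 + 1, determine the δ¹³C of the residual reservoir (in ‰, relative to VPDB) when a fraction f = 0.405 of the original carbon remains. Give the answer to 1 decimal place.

δ₀ = (0.0112838/0.0112372 − 1)×1000 = (1.004147 − 1)×1000 = 4.147‰
α − 1 = ε/1000 = -0.0098
f^(α−1) = 0.405^(-0.0098) = 1.008897
δ_res = (4.147 + 1000) × 1.008897 − 1000 = 1013.081 − 1000 = 13.08‰

13.1‰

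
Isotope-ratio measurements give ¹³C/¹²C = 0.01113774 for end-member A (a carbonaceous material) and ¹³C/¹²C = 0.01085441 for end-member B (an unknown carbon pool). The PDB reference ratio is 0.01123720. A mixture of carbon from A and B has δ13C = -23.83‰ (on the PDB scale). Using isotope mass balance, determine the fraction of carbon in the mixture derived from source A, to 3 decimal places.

0.406

δ_A = (0.01113774/0.01123720 − 1)×1000 = (0.991149 − 1)×1000 = -8.851‰
δ_B = (0.01085441/0.01123720 − 1)×1000 = (0.965935 − 1)×1000 = -34.065‰
f_A = (δ_mix − δ_B)/(δ_A − δ_B) = (-23.83 − (-34.065))/(-8.851 − (-34.065))
f_A = 10.235 / 25.214 = 0.4059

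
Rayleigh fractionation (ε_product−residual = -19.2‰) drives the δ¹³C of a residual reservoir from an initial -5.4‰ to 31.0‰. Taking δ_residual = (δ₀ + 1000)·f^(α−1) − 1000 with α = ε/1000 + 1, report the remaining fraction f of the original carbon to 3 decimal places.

0.154

α − 1 = ε/1000 = -0.0192
(δ_res + 1000)/(δ₀ + 1000) = (31.0 + 1000)/(-5.4 + 1000) = 1031.0/994.6 = 1.036598
f = 1.036598^(1/-0.0192) = exp(ln(1.036598)/-0.0192) = exp(0.03594/-0.0192)
f = exp(-1.8721) = 0.1538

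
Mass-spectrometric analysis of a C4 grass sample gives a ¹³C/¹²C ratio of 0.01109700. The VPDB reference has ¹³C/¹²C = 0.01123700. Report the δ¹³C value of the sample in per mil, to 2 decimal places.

δ¹³C = (R_sample / R_standard − 1) × 1000
R_sample / R_standard = 0.01109700 / 0.01123700 = 0.987541
δ¹³C = (0.987541 − 1) × 1000 = -12.459 per mil

-12.46 per mil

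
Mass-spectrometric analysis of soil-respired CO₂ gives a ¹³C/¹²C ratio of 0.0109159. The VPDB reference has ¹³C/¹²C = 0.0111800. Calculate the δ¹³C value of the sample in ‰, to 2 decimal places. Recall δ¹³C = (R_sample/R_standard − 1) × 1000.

δ¹³C = (R_sample / R_standard − 1) × 1000
R_sample / R_standard = 0.0109159 / 0.0111800 = 0.976377
δ¹³C = (0.976377 − 1) × 1000 = -23.623‰

-23.62‰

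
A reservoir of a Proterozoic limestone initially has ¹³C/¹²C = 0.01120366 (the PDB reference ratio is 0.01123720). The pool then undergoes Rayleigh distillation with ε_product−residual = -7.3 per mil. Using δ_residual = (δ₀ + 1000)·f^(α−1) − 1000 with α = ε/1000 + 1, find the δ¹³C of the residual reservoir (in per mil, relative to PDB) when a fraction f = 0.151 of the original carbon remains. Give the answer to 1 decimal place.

10.9 per mil

δ₀ = (0.01120366/0.01123720 − 1)×1000 = (0.997015 − 1)×1000 = -2.985 per mil
α − 1 = ε/1000 = -0.0073
f^(α−1) = 0.151^(-0.0073) = 1.013896
δ_res = (-2.985 + 1000) × 1.013896 − 1000 = 1010.870 − 1000 = 10.87 per mil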